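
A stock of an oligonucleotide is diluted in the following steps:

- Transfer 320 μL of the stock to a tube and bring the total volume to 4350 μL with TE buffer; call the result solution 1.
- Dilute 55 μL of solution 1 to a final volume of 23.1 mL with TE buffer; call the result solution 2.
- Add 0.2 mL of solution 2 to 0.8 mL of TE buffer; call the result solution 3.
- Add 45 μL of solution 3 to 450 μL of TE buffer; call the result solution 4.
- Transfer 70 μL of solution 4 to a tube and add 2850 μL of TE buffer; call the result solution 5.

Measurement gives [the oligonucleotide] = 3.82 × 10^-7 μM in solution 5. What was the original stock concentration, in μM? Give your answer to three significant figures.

5.00 μM

Step 1: 320 μL brought to 4350 μL → factor 4350/320 = 13.594
Step 2: 55 μL brought to 23.1 mL → factor 23100/55 = 420
Step 3: 0.2 mL + 0.8 mL = 1 mL total → factor 1/0.2 = 5
Step 4: 45 μL + 450 μL = 495 μL total → factor 495/45 = 11
Step 5: 70 μL + 2850 μL = 2920 μL total → factor 2920/70 = 41.714
Overall dilution factor = 13.594 × 420 × 5 × 11 × 41.714 = 1.3099 × 10^7
Stock = 3.82 × 10^-7 μM × 1.3099 × 10^7 = 5.00 μM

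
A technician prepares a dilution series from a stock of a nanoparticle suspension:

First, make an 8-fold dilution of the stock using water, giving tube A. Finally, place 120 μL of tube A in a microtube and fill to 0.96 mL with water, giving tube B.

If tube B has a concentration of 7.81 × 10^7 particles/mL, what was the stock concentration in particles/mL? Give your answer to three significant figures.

5.00 × 10^9 particles/mL

Step 1: 8-fold → factor 8
Step 2: 120 μL brought to 0.96 mL → factor 960/120 = 8
Overall dilution factor = 8 × 8 = 64
Stock = 7.81 × 10^7 particles/mL × 64 = 5.00 × 10^9 particles/mL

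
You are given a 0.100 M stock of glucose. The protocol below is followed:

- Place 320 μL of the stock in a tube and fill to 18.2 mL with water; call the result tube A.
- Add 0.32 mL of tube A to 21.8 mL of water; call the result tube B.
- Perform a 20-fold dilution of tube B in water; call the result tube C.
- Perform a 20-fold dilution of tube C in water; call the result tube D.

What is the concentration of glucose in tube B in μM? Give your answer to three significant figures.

25.4 μM

Step 1: 320 μL brought to 18.2 mL → factor 18200/320 = 56.875
Step 2: 0.32 mL + 21.8 mL = 22.12 mL total → factor 22.12/0.32 = 69.125
Dilution factor through tube B = 56.875 × 69.125 = 3931.5
[tube B] = 0.100 M / 3931.5 = 2.544 × 10^-5 M = 25.4 μM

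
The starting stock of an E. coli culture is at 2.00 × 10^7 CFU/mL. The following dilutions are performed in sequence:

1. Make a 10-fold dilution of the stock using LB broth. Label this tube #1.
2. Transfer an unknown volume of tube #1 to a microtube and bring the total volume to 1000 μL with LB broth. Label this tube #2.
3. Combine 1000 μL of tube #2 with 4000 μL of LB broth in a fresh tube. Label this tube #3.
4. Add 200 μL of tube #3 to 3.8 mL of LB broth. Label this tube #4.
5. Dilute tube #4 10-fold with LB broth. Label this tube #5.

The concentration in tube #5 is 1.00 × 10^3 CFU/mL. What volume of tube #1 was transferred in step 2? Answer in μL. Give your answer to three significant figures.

500 μL

Step 1: 10-fold → factor 10
Step 2: v brought to 1000 μL → factor = 1000 μL/v
Step 3: 1000 μL + 4000 μL = 5000 μL total → factor 5000/1000 = 5
Step 4: 200 μL + 3.8 mL = 4000 μL total → factor 4000/200 = 20
Step 5: 10-fold → factor 10
Product of known-step factors = 10000
Overall factor = 2.00 × 10^7 CFU/mL / (1.00 × 10^3 CFU/mL) = 20000
Step-2 factor = 20000 / 10000 = 2
v = 1000 μL / 2 = 500 μL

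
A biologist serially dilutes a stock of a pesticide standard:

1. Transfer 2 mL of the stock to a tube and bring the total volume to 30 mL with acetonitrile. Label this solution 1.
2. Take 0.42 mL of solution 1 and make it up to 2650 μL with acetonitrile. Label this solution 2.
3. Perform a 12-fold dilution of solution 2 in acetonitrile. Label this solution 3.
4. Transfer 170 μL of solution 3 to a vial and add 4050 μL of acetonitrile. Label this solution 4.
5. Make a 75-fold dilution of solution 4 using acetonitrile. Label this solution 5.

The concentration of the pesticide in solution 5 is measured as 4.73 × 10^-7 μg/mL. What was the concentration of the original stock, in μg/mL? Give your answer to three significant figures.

1.00 μg/mL

Step 1: 2 mL brought to 30 mL → factor 30/2 = 15
Step 2: 0.42 mL brought to 2650 μL → factor 2.65/0.42 = 6.3095
Step 3: 12-fold → factor 12
Step 4: 170 μL + 4050 μL = 4220 μL total → factor 4220/170 = 24.824
Step 5: 75-fold → factor 75
Overall dilution factor = 15 × 6.3095 × 12 × 24.824 × 75 = 2.1144 × 10^6
Stock = 4.73 × 10^-7 μg/mL × 2.1144 × 10^6 = 1.00 μg/mL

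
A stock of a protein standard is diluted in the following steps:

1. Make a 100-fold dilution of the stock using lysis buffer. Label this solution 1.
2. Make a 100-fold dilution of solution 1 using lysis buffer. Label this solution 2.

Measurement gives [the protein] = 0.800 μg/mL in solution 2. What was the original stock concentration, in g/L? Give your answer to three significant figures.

Step 1: 100-fold → factor 100
Step 2: 100-fold → factor 100
Overall dilution factor = 100 × 100 = 10000
Stock = 0.800 μg/mL × 10000 = 8000 μg/mL = 8.00 g/L

8.00 g/L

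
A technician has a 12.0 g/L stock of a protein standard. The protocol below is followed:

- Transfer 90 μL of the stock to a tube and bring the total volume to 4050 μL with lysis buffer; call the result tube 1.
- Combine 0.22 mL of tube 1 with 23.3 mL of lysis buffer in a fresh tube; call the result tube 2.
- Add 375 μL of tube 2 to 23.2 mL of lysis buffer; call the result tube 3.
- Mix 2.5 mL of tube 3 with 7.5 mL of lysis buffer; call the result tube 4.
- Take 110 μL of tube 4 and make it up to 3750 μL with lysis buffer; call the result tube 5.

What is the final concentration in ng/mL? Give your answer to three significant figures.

0.291 ng/mL

Step 1: 90 μL brought to 4050 μL → factor 4050/90 = 45
Step 2: 0.22 mL + 23.3 mL = 23.52 mL total → factor 23.52/0.22 = 106.91
Step 3: 375 μL + 23.2 mL = 23575 μL total → factor 23575/375 = 62.867
Step 4: 2.5 mL + 7.5 mL = 10 mL total → factor 10/2.5 = 4
Step 5: 110 μL brought to 3750 μL → factor 3750/110 = 34.091
Overall dilution factor = 45 × 106.91 × 62.867 × 4 × 34.091 = 4.1243 × 10^7
Final = 12.0 g/L / 4.1243 × 10^7 = 2.910 × 10^-7 g/L = 0.291 ng/mL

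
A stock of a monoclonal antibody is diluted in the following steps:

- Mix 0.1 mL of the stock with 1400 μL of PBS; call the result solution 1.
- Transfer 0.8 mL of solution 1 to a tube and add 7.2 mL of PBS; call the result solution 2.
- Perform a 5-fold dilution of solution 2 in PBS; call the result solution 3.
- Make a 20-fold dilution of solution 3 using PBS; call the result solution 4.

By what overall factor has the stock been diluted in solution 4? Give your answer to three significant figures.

1.50 × 10^4

Step 1: 0.1 mL + 1400 μL = 1.5 mL total → factor 1.5/0.1 = 15
Step 2: 0.8 mL + 7.2 mL = 8 mL total → factor 8/0.8 = 10
Step 3: 5-fold → factor 5
Step 4: 20-fold → factor 20
Overall dilution factor = 15 × 10 × 5 × 20 = 15000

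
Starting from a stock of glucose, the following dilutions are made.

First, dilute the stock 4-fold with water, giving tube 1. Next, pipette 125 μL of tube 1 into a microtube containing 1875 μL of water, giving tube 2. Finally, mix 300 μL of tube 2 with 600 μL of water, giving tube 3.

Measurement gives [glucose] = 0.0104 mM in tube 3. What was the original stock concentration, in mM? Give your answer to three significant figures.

2.00 mM

Step 1: 4-fold → factor 4
Step 2: 125 μL + 1875 μL = 2000 μL total → factor 2000/125 = 16
Step 3: 300 μL + 600 μL = 900 μL total → factor 900/300 = 3
Overall dilution factor = 4 × 16 × 3 = 192
Stock = 0.0104 mM × 192 = 2.00 mM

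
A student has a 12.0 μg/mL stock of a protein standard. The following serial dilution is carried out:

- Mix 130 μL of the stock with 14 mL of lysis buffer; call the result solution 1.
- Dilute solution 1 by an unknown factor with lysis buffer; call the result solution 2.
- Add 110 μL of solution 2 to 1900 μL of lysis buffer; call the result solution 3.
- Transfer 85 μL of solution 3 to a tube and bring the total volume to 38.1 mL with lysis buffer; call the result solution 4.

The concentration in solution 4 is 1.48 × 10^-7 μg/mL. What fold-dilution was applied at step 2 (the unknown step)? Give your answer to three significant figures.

91.1-fold

Step 1: 130 μL + 14 mL = 14130 μL total → factor 14130/130 = 108.69
Step 2: unknown factor x
Step 3: 110 μL + 1900 μL = 2010 μL total → factor 2010/110 = 18.273
Step 4: 85 μL brought to 38.1 mL → factor 38100/85 = 448.24
Product of known-step factors = 8.9024 × 10^5
Overall factor = 12.0 μg/mL / (1.48 × 10^-7 μg/mL) = 8.1081 × 10^7
x = 8.1081 × 10^7 / 8.9024 × 10^5 = 91.1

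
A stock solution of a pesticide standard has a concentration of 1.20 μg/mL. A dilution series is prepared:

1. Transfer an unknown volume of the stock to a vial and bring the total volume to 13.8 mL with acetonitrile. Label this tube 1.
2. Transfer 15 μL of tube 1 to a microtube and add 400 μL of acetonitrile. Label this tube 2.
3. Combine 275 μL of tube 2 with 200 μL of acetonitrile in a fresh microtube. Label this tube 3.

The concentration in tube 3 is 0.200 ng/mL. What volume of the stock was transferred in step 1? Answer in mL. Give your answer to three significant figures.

Step 1: v brought to 13.8 mL → factor = 13.8 mL/v
Step 2: 15 μL + 400 μL = 415 μL total → factor 415/15 = 27.667
Step 3: 275 μL + 200 μL = 475 μL total → factor 475/275 = 1.7273
Product of known-step factors = 47.788
Overall factor = 1.20 μg/mL / (0.200 ng/mL) = 6000
Step-1 factor = 6000 / 47.788 = 125.55
v = 13.8 mL / 125.55 = 0.110 mL

0.110 mL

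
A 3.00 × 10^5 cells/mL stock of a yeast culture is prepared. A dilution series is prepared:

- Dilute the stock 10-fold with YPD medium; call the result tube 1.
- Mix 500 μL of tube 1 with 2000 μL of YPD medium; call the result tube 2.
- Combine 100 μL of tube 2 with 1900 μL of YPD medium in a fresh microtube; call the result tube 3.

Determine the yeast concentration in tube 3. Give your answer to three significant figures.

300 cells/mL

Step 1: 10-fold → factor 10
Step 2: 500 μL + 2000 μL = 2500 μL total → factor 2500/500 = 5
Step 3: 100 μL + 1900 μL = 2000 μL total → factor 2000/100 = 20
Overall dilution factor = 10 × 5 × 20 = 1000
Final = 3.00 × 10^5 cells/mL / 1000 = 300 cells/mL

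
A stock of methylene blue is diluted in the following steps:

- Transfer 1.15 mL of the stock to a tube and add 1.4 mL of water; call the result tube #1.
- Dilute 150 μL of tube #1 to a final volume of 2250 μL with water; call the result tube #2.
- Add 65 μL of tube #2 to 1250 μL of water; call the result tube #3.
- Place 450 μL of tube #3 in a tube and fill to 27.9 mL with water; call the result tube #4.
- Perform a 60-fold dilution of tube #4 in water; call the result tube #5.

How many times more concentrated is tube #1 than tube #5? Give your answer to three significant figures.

Step 1: 1.15 mL + 1.4 mL = 2.55 mL total → factor 2.55/1.15 = 2.2174
Step 2: 150 μL brought to 2250 μL → factor 2250/150 = 15
Step 3: 65 μL + 1250 μL = 1315 μL total → factor 1315/65 = 20.231
Step 4: 450 μL brought to 27.9 mL → factor 27900/450 = 62
Step 5: 60-fold → factor 60
Dilution factor to tube #1 = 2.2174; to tube #5 = 2.5032 × 10^6
[tube #1]/[tube #5] = (factor to tube #5)/(factor to tube #1) = 2.5032 × 10^6/2.2174 = 1.13 × 10^6

1.13 × 10^6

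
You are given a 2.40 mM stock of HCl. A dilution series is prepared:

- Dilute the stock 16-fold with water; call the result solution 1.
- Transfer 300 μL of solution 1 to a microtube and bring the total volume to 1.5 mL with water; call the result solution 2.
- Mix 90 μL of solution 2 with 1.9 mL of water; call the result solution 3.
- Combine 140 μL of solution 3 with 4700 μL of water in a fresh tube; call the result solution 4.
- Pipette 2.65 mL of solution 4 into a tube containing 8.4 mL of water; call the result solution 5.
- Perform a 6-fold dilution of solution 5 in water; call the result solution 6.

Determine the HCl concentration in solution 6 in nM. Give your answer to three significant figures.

Step 1: 16-fold → factor 16
Step 2: 300 μL brought to 1.5 mL → factor 1500/300 = 5
Step 3: 90 μL + 1.9 mL = 1990 μL total → factor 1990/90 = 22.111
Step 4: 140 μL + 4700 μL = 4840 μL total → factor 4840/140 = 34.571
Step 5: 2.65 mL + 8.4 mL = 11.05 mL total → factor 11.05/2.65 = 4.1698
Step 6: 6-fold → factor 6
Overall dilution factor = 16 × 5 × 22.111 × 34.571 × 4.1698 × 6 = 1.53 × 10^6
Final = 2.40 mM / 1.53 × 10^6 = 1.569 × 10^-6 mM = 1.57 nM

1.57 nM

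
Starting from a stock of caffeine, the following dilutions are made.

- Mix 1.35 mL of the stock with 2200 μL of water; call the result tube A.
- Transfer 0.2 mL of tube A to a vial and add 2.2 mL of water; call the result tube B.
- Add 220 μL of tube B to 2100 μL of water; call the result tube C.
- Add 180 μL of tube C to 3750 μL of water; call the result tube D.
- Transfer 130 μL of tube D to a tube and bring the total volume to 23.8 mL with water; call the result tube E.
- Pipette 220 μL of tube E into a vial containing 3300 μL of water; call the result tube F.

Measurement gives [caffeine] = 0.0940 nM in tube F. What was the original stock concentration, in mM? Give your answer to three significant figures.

Step 1: 1.35 mL + 2200 μL = 3.55 mL total → factor 3.55/1.35 = 2.6296
Step 2: 0.2 mL + 2.2 mL = 2.4 mL total → factor 2.4/0.2 = 12
Step 3: 220 μL + 2100 μL = 2320 μL total → factor 2320/220 = 10.545
Step 4: 180 μL + 3750 μL = 3930 μL total → factor 3930/180 = 21.833
Step 5: 130 μL brought to 23.8 mL → factor 23800/130 = 183.08
Step 6: 220 μL + 3300 μL = 3520 μL total → factor 3520/220 = 16
Overall dilution factor = 2.6296 × 12 × 10.545 × 21.833 × 183.08 × 16 = 2.1282 × 10^7
Stock = 0.0940 nM × 2.1282 × 10^7 = 2.001 × 10^6 nM = 2.00 mM

2.00 mM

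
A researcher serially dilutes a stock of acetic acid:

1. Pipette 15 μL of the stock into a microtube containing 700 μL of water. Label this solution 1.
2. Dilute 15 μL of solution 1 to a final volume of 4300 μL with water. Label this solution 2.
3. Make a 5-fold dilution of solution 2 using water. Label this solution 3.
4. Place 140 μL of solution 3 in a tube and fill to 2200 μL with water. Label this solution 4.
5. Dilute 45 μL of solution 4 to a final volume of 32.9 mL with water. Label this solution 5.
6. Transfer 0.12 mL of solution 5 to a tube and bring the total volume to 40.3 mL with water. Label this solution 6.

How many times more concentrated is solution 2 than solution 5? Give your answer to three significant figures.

Step 1: 15 μL + 700 μL = 715 μL total → factor 715/15 = 47.667
Step 2: 15 μL brought to 4300 μL → factor 4300/15 = 286.67
Step 3: 5-fold → factor 5
Step 4: 140 μL brought to 2200 μL → factor 2200/140 = 15.714
Step 5: 45 μL brought to 32.9 mL → factor 32900/45 = 731.11
Dilution factor to solution 2 = 13664; to solution 5 = 7.8495 × 10^8
[solution 2]/[solution 5] = (factor to solution 5)/(factor to solution 2) = 7.8495 × 10^8/13664 = 5.74 × 10^4

5.74 × 10^4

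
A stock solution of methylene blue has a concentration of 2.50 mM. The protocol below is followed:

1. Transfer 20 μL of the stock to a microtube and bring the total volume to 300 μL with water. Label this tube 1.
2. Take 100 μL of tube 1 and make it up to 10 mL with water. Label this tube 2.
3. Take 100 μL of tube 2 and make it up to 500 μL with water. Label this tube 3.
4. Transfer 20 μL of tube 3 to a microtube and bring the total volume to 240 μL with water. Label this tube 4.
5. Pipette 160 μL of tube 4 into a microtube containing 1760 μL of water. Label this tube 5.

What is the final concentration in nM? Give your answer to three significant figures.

2.31 nM

Step 1: 20 μL brought to 300 μL → factor 300/20 = 15
Step 2: 100 μL brought to 10 mL → factor 10000/100 = 100
Step 3: 100 μL brought to 500 μL → factor 500/100 = 5
Step 4: 20 μL brought to 240 μL → factor 240/20 = 12
Step 5: 160 μL + 1760 μL = 1920 μL total → factor 1920/160 = 12
Overall dilution factor = 15 × 100 × 5 × 12 × 12 = 1.08 × 10^6
Final = 2.50 mM / 1.08 × 10^6 = 2.315 × 10^-6 mM = 2.31 nM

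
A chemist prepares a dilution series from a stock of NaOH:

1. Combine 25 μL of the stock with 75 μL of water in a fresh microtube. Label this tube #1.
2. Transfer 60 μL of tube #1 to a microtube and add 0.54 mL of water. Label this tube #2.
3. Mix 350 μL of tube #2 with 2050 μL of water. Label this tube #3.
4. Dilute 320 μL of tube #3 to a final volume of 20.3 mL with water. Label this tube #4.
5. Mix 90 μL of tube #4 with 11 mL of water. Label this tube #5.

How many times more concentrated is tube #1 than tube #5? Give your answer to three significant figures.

5.36 × 10^5

Step 1: 25 μL + 75 μL = 100 μL total → factor 100/25 = 4
Step 2: 60 μL + 0.54 mL = 600 μL total → factor 600/60 = 10
Step 3: 350 μL + 2050 μL = 2400 μL total → factor 2400/350 = 6.8571
Step 4: 320 μL brought to 20.3 mL → factor 20300/320 = 63.438
Step 5: 90 μL + 11 mL = 11090 μL total → factor 11090/90 = 123.22
Dilution factor to tube #1 = 4; to tube #5 = 2.1441 × 10^6
[tube #1]/[tube #5] = (factor to tube #5)/(factor to tube #1) = 2.1441 × 10^6/4 = 5.36 × 10^5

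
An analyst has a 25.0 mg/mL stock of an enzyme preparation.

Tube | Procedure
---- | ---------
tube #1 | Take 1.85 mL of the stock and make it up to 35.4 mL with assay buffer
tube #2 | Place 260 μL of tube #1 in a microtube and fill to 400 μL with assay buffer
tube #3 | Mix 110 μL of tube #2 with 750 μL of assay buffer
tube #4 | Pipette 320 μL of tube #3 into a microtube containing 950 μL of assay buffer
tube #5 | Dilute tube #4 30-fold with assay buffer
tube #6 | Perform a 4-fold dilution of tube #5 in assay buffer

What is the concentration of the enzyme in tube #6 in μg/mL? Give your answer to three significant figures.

Step 1: 1.85 mL brought to 35.4 mL → factor 35.4/1.85 = 19.135
Step 2: 260 μL brought to 400 μL → factor 400/260 = 1.5385
Step 3: 110 μL + 750 μL = 860 μL total → factor 860/110 = 7.8182
Step 4: 320 μL + 950 μL = 1270 μL total → factor 1270/320 = 3.9688
Step 5: 30-fold → factor 30
Step 6: 4-fold → factor 4
Overall dilution factor = 19.135 × 1.5385 × 7.8182 × 3.9688 × 30 × 4 = 1.0961 × 10^5
Final = 25.0 mg/mL / 1.0961 × 10^5 = 0.0002281 mg/mL = 0.228 μg/mL

0.228 μg/mL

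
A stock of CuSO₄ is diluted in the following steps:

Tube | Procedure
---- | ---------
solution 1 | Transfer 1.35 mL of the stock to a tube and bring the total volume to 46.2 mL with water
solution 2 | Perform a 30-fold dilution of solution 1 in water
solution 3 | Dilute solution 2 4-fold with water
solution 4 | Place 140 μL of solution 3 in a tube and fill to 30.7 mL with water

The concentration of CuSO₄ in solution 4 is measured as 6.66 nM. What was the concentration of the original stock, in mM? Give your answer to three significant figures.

6.00 mM

Step 1: 1.35 mL brought to 46.2 mL → factor 46.2/1.35 = 34.222
Step 2: 30-fold → factor 30
Step 3: 4-fold → factor 4
Step 4: 140 μL brought to 30.7 mL → factor 30700/140 = 219.29
Overall dilution factor = 34.222 × 30 × 4 × 219.29 = 9.0053 × 10^5
Stock = 6.66 nM × 9.0053 × 10^5 = 5.998 × 10^6 nM = 6.00 mM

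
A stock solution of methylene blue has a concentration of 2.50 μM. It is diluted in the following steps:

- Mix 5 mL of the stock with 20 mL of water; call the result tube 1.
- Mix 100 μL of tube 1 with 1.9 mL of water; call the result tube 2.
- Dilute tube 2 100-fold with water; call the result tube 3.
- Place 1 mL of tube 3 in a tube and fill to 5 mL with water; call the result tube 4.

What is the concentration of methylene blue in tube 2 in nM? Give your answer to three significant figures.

25.0 nM

Step 1: 5 mL + 20 mL = 25 mL total → factor 25/5 = 5
Step 2: 100 μL + 1.9 mL = 2000 μL total → factor 2000/100 = 20
Dilution factor through tube 2 = 5 × 20 = 100
[tube 2] = 2.50 μM / 100 = 0.02500 μM = 25.0 nM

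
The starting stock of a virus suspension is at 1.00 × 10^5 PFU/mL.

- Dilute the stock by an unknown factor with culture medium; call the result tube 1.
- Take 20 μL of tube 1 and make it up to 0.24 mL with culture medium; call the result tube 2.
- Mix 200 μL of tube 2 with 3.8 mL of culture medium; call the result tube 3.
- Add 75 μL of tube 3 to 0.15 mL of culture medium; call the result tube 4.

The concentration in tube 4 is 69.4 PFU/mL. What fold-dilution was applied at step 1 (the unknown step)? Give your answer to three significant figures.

Step 1: unknown factor x
Step 2: 20 μL brought to 0.24 mL → factor 240/20 = 12
Step 3: 200 μL + 3.8 mL = 4000 μL total → factor 4000/200 = 20
Step 4: 75 μL + 0.15 mL = 225 μL total → factor 225/75 = 3
Product of known-step factors = 720
Overall factor = 1.00 × 10^5 PFU/mL / (69.4 PFU/mL) = 1440.9
x = 1440.9 / 720 = 2.00

2.00-fold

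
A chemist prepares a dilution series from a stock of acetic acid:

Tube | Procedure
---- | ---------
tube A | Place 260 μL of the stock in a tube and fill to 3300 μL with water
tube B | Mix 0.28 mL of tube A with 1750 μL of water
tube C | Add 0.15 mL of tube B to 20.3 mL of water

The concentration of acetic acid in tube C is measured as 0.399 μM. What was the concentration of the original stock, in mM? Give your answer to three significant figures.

Step 1: 260 μL brought to 3300 μL → factor 3300/260 = 12.692
Step 2: 0.28 mL + 1750 μL = 2.03 mL total → factor 2.03/0.28 = 7.25
Step 3: 0.15 mL + 20.3 mL = 20.45 mL total → factor 20.45/0.15 = 136.33
Overall dilution factor = 12.692 × 7.25 × 136.33 = 12545
Stock = 0.399 μM × 12545 = 5006 μM = 5.01 mM

5.01 mM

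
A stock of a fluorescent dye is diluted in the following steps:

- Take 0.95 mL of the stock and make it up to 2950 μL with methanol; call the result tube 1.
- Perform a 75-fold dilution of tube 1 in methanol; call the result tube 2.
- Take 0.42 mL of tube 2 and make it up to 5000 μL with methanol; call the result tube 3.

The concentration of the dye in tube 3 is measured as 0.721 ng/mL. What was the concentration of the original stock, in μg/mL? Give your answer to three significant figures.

Step 1: 0.95 mL brought to 2950 μL → factor 2.95/0.95 = 3.1053
Step 2: 75-fold → factor 75
Step 3: 0.42 mL brought to 5000 μL → factor 5/0.42 = 11.905
Overall dilution factor = 3.1053 × 75 × 11.905 = 2772.6
Stock = 0.721 ng/mL × 2772.6 = 1999 ng/mL = 2.00 μg/mL

2.00 μg/mL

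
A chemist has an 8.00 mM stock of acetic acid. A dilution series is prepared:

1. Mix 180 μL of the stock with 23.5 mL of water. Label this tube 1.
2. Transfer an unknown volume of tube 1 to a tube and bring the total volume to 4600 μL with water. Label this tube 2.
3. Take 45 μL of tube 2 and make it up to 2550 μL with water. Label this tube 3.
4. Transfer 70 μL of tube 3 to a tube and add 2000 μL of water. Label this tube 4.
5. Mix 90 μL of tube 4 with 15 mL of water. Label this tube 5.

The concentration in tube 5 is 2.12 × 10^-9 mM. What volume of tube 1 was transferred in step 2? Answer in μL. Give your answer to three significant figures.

45.1 μL

Step 1: 180 μL + 23.5 mL = 23680 μL total → factor 23680/180 = 131.56
Step 2: v brought to 4600 μL → factor = 4600 μL/v
Step 3: 45 μL brought to 2550 μL → factor 2550/45 = 56.667
Step 4: 70 μL + 2000 μL = 2070 μL total → factor 2070/70 = 29.571
Step 5: 90 μL + 15 mL = 15090 μL total → factor 15090/90 = 167.67
Product of known-step factors = 3.6962 × 10^7
Overall factor = 8.00 mM / (2.12 × 10^-9 mM) = 3.7736 × 10^9
Step-2 factor = 3.7736 × 10^9 / 3.6962 × 10^7 = 102.09
v = 4600 μL / 102.09 = 45.1 μL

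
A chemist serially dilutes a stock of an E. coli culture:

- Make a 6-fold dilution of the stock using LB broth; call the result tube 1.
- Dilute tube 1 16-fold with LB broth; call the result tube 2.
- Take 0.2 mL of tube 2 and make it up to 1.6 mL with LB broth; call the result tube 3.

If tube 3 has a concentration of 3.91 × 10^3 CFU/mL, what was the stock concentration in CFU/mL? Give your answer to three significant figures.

3.00 × 10^6 CFU/mL

Step 1: 6-fold → factor 6
Step 2: 16-fold → factor 16
Step 3: 0.2 mL brought to 1.6 mL → factor 1.6/0.2 = 8
Overall dilution factor = 6 × 16 × 8 = 768
Stock = 3.91 × 10^3 CFU/mL × 768 = 3.00 × 10^6 CFU/mL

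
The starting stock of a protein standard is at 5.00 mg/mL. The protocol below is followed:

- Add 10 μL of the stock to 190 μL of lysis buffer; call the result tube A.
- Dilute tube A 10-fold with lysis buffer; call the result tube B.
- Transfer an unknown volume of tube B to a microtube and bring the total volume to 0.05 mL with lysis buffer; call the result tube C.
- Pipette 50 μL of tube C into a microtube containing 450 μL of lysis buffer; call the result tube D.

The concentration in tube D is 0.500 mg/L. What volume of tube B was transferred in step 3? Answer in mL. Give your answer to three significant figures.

Step 1: 10 μL + 190 μL = 200 μL total → factor 200/10 = 20
Step 2: 10-fold → factor 10
Step 3: v brought to 0.05 mL → factor = 0.05 mL/v
Step 4: 50 μL + 450 μL = 500 μL total → factor 500/50 = 10
Product of known-step factors = 2000
Overall factor = 5.00 mg/mL / (0.500 mg/L) = 10000
Step-3 factor = 10000 / 2000 = 5
v = 0.05 mL / 5 = 0.0100 mL

0.0100 mL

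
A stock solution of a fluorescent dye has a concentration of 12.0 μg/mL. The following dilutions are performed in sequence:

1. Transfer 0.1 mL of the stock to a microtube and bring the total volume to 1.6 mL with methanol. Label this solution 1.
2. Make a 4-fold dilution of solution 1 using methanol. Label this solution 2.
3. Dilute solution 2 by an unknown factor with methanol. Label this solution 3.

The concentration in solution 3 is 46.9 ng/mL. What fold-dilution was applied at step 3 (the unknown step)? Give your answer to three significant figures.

4.00-fold

Step 1: 0.1 mL brought to 1.6 mL → factor 1.6/0.1 = 16
Step 2: 4-fold → factor 4
Step 3: unknown factor x
Product of known-step factors = 64
Overall factor = 12.0 μg/mL / (46.9 ng/mL) = 255.86
x = 255.86 / 64 = 4.00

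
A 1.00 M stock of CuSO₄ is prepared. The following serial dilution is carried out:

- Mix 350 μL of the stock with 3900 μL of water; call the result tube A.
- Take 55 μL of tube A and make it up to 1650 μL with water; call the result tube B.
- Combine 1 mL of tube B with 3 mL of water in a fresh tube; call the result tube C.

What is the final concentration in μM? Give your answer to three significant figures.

686 μM

Step 1: 350 μL + 3900 μL = 4250 μL total → factor 4250/350 = 12.143
Step 2: 55 μL brought to 1650 μL → factor 1650/55 = 30
Step 3: 1 mL + 3 mL = 4 mL total → factor 4/1 = 4
Overall dilution factor = 12.143 × 30 × 4 = 1457.1
Final = 1.00 M / 1457.1 = 0.0006863 M = 686 μM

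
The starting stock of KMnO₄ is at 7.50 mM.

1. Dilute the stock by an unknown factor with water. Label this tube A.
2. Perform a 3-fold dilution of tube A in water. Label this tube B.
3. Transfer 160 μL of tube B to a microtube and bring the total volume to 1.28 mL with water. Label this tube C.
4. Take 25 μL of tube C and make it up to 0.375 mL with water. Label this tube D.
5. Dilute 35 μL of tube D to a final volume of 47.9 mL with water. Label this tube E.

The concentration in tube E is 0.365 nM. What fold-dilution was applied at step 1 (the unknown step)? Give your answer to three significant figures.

Step 1: unknown factor x
Step 2: 3-fold → factor 3
Step 3: 160 μL brought to 1.28 mL → factor 1280/160 = 8
Step 4: 25 μL brought to 0.375 mL → factor 375/25 = 15
Step 5: 35 μL brought to 47.9 mL → factor 47900/35 = 1368.6
Product of known-step factors = 4.9269 × 10^5
Overall factor = 7.50 mM / (0.365 nM) = 2.0548 × 10^7
x = 2.0548 × 10^7 / 4.9269 × 10^5 = 41.7

41.7-fold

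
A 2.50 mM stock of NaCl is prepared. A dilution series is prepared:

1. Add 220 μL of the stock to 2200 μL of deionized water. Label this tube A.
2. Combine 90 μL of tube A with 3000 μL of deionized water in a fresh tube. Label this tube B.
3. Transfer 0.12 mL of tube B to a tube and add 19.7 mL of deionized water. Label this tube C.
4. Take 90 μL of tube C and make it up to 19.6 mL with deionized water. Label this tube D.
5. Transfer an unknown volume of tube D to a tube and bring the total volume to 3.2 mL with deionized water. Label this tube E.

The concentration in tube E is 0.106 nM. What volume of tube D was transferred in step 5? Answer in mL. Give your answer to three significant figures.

Step 1: 220 μL + 2200 μL = 2420 μL total → factor 2420/220 = 11
Step 2: 90 μL + 3000 μL = 3090 μL total → factor 3090/90 = 34.333
Step 3: 0.12 mL + 19.7 mL = 19.82 mL total → factor 19.82/0.12 = 165.17
Step 4: 90 μL brought to 19.6 mL → factor 19600/90 = 217.78
Step 5: v brought to 3.2 mL → factor = 3.2 mL/v
Product of known-step factors = 1.3585 × 10^7
Overall factor = 2.50 mM / (0.106 nM) = 2.3585 × 10^7
Step-5 factor = 2.3585 × 10^7 / 1.3585 × 10^7 = 1.7362
v = 3.2 mL / 1.7362 = 1.84 mL

1.84 mL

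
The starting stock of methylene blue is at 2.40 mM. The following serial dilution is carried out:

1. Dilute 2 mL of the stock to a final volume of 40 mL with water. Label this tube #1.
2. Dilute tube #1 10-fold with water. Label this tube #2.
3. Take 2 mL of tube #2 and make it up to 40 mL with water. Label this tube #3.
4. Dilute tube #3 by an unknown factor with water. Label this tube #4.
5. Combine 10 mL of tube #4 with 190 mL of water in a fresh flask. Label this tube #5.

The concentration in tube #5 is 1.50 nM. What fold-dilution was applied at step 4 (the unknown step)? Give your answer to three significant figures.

20.0-fold

Step 1: 2 mL brought to 40 mL → factor 40/2 = 20
Step 2: 10-fold → factor 10
Step 3: 2 mL brought to 40 mL → factor 40/2 = 20
Step 4: unknown factor x
Step 5: 10 mL + 190 mL = 200 mL total → factor 200/10 = 20
Product of known-step factors = 80000
Overall factor = 2.40 mM / (1.50 nM) = 1.6 × 10^6
x = 1.6 × 10^6 / 80000 = 20.0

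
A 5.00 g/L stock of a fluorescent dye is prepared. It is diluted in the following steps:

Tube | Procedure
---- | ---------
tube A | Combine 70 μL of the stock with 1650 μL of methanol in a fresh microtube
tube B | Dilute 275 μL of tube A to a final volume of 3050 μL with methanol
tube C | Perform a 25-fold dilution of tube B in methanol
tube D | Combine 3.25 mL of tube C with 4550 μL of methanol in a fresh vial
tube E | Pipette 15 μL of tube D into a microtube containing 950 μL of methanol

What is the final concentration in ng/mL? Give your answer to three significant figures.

Step 1: 70 μL + 1650 μL = 1720 μL total → factor 1720/70 = 24.571
Step 2: 275 μL brought to 3050 μL → factor 3050/275 = 11.091
Step 3: 25-fold → factor 25
Step 4: 3.25 mL + 4550 μL = 7.8 mL total → factor 7.8/3.25 = 2.4
Step 5: 15 μL + 950 μL = 965 μL total → factor 965/15 = 64.333
Overall dilution factor = 24.571 × 11.091 × 25 × 2.4 × 64.333 = 1.0519 × 10^6
Final = 5.00 g/L / 1.0519 × 10^6 = 4.753 × 10^-6 g/L = 4.75 ng/mL

4.75 ng/mL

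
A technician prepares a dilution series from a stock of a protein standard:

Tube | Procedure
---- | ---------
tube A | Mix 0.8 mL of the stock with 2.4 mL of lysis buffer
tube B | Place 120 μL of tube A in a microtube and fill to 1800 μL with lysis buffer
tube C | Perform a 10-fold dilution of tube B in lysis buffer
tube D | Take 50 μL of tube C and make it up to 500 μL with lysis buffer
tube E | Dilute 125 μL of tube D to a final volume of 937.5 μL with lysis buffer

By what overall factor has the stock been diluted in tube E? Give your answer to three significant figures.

Step 1: 0.8 mL + 2.4 mL = 3.2 mL total → factor 3.2/0.8 = 4
Step 2: 120 μL brought to 1800 μL → factor 1800/120 = 15
Step 3: 10-fold → factor 10
Step 4: 50 μL brought to 500 μL → factor 500/50 = 10
Step 5: 125 μL brought to 937.5 μL → factor 937.5/125 = 7.5
Overall dilution factor = 4 × 15 × 10 × 10 × 7.5 = 45000

4.50 × 10^4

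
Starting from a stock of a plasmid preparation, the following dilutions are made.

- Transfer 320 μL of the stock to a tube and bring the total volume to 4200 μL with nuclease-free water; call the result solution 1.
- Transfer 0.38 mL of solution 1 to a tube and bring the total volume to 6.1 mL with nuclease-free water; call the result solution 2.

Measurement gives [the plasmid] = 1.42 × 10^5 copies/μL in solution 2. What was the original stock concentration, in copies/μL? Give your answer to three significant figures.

Step 1: 320 μL brought to 4200 μL → factor 4200/320 = 13.125
Step 2: 0.38 mL brought to 6.1 mL → factor 6.1/0.38 = 16.053
Overall dilution factor = 13.125 × 16.053 = 210.69
Stock = 1.42 × 10^5 copies/μL × 210.69 = 2.99 × 10^7 copies/μL

2.99 × 10^7 copies/μL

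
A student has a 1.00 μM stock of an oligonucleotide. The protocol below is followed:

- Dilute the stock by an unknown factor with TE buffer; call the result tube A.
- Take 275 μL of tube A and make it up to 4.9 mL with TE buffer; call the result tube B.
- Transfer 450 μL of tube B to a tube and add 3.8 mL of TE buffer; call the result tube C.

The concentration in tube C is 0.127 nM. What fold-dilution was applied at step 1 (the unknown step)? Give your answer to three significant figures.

Step 1: unknown factor x
Step 2: 275 μL brought to 4.9 mL → factor 4900/275 = 17.818
Step 3: 450 μL + 3.8 mL = 4250 μL total → factor 4250/450 = 9.4444
Product of known-step factors = 168.28
Overall factor = 1.00 μM / (0.127 nM) = 7874
x = 7874 / 168.28 = 46.8

46.8-fold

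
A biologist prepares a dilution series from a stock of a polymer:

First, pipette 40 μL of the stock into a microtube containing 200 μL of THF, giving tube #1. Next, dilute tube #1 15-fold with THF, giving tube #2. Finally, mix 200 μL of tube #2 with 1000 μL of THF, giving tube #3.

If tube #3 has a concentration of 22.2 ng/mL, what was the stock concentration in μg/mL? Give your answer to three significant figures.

12.0 μg/mL

Step 1: 40 μL + 200 μL = 240 μL total → factor 240/40 = 6
Step 2: 15-fold → factor 15
Step 3: 200 μL + 1000 μL = 1200 μL total → factor 1200/200 = 6
Overall dilution factor = 6 × 15 × 6 = 540
Stock = 22.2 ng/mL × 540 = 1.199 × 10^4 ng/mL = 12.0 μg/mL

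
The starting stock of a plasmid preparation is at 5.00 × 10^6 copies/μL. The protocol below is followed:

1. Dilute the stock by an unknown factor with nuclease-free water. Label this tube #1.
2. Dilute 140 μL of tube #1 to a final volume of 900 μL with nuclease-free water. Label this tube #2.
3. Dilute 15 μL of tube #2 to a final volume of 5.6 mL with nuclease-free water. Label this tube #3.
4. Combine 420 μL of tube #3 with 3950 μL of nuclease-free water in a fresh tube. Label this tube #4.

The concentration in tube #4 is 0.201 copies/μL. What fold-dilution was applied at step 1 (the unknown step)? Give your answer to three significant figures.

996-fold

Step 1: unknown factor x
Step 2: 140 μL brought to 900 μL → factor 900/140 = 6.4286
Step 3: 15 μL brought to 5.6 mL → factor 5600/15 = 373.33
Step 4: 420 μL + 3950 μL = 4370 μL total → factor 4370/420 = 10.405
Product of known-step factors = 24971
Overall factor = 5.00 × 10^6 copies/μL / (0.201 copies/μL) = 2.4876 × 10^7
x = 2.4876 × 10^7 / 24971 = 996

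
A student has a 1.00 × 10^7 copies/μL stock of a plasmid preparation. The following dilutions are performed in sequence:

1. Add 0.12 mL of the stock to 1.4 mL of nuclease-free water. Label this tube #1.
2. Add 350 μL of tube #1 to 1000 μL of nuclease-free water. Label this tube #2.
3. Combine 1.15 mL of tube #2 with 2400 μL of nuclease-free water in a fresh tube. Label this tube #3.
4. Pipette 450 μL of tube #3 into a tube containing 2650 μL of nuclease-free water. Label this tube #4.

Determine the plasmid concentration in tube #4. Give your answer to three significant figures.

Step 1: 0.12 mL + 1.4 mL = 1.52 mL total → factor 1.52/0.12 = 12.667
Step 2: 350 μL + 1000 μL = 1350 μL total → factor 1350/350 = 3.8571
Step 3: 1.15 mL + 2400 μL = 3.55 mL total → factor 3.55/1.15 = 3.087
Step 4: 450 μL + 2650 μL = 3100 μL total → factor 3100/450 = 6.8889
Overall dilution factor = 12.667 × 3.8571 × 3.087 × 6.8889 = 1039
Final = 1.00 × 10^7 copies/μL / 1039 = 9.62 × 10^3 copies/μL

9.62 × 10^3 copies/μL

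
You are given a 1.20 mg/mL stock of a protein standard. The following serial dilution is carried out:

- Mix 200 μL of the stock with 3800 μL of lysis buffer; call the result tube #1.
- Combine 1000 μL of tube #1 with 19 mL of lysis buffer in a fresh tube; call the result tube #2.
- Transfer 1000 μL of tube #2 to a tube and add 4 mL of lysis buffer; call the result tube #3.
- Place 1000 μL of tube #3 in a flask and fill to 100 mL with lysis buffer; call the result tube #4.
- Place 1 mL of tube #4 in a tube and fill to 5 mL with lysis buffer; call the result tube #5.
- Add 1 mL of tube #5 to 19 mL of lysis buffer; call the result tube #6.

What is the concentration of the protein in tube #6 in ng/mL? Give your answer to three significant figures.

Step 1: 200 μL + 3800 μL = 4000 μL total → factor 4000/200 = 20
Step 2: 1000 μL + 19 mL = 20000 μL total → factor 20000/1000 = 20
Step 3: 1000 μL + 4 mL = 5000 μL total → factor 5000/1000 = 5
Step 4: 1000 μL brought to 100 mL → factor 1 × 10^5/1000 = 100
Step 5: 1 mL brought to 5 mL → factor 5/1 = 5
Step 6: 1 mL + 19 mL = 20 mL total → factor 20/1 = 20
Overall dilution factor = 20 × 20 × 5 × 100 × 5 × 20 = 2 × 10^7
Final = 1.20 mg/mL / 2 × 10^7 = 6.000 × 10^-8 mg/mL = 0.0600 ng/mL

0.0600 ng/mL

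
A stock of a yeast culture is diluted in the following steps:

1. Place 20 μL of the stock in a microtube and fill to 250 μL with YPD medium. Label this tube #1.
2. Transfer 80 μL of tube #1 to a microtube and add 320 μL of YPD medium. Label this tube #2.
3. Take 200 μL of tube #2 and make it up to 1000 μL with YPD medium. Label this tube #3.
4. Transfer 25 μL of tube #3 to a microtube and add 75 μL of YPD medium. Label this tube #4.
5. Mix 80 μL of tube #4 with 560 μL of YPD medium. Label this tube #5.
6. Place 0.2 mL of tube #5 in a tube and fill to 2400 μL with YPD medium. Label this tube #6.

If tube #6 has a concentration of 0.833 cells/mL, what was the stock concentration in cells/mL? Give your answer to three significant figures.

1.00 × 10^5 cells/mL

Step 1: 20 μL brought to 250 μL → factor 250/20 = 12.5
Step 2: 80 μL + 320 μL = 400 μL total → factor 400/80 = 5
Step 3: 200 μL brought to 1000 μL → factor 1000/200 = 5
Step 4: 25 μL + 75 μL = 100 μL total → factor 100/25 = 4
Step 5: 80 μL + 560 μL = 640 μL total → factor 640/80 = 8
Step 6: 0.2 mL brought to 2400 μL → factor 2.4/0.2 = 12
Overall dilution factor = 12.5 × 5 × 5 × 4 × 8 × 12 = 1.2 × 10^5
Stock = 0.833 cells/mL × 1.2 × 10^5 = 1.00 × 10^5 cells/mL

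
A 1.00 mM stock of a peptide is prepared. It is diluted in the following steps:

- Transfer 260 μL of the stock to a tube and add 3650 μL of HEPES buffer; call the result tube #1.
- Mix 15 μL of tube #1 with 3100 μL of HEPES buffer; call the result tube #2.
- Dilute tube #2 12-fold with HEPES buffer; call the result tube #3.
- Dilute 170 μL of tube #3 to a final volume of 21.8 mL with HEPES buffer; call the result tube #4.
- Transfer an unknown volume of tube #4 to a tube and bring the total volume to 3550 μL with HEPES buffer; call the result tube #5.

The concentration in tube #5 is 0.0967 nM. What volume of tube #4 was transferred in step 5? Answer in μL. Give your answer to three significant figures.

Step 1: 260 μL + 3650 μL = 3910 μL total → factor 3910/260 = 15.038
Step 2: 15 μL + 3100 μL = 3115 μL total → factor 3115/15 = 207.67
Step 3: 12-fold → factor 12
Step 4: 170 μL brought to 21.8 mL → factor 21800/170 = 128.24
Step 5: v brought to 3550 μL → factor = 3550 μL/v
Product of known-step factors = 4.8057 × 10^6
Overall factor = 1.00 mM / (0.0967 nM) = 1.0341 × 10^7
Step-5 factor = 1.0341 × 10^7 / 4.8057 × 10^6 = 2.1519
v = 3550 μL / 2.1519 = 1.65 × 10^3 μL

1.65 × 10^3 μL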